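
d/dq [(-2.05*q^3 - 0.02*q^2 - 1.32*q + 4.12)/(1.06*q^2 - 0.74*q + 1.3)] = (-2.173*q^4 + 3.034*q^3 - 6.581*q^2 - 8.7864*q + 1.3328)/(1.1236*q^4 - 1.5688*q^3 + 3.3036*q^2 - 1.924*q + 1.69)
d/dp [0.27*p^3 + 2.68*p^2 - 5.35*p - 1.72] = 0.81*p^2 + 5.36*p - 5.35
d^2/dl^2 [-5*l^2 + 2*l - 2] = -10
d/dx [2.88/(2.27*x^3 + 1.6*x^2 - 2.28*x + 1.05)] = (-19.6128*x^2 - 9.216*x + 6.5664)/(2.27*x^3 + 1.6*x^2 - 2.28*x + 1.05)^2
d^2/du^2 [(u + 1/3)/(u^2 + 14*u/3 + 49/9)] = 54*(3*u - 11)/(81*u^4 + 756*u^3 + 2646*u^2 + 4116*u + 2401)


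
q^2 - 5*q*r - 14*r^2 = (q - 7*r)*(q + 2*r)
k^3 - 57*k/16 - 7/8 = (k - 2)*(k + 1/4)*(k + 7/4)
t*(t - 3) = t^2 - 3*t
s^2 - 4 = (s - 2)*(s + 2)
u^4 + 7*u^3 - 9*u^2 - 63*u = u*(u - 3)*(u + 3)*(u + 7)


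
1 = 1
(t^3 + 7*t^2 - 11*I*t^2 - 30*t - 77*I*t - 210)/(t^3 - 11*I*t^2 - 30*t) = (t + 7)/t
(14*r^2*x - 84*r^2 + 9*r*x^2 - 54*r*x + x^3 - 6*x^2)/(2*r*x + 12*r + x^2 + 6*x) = (7*r*x - 42*r + x^2 - 6*x)/(x + 6)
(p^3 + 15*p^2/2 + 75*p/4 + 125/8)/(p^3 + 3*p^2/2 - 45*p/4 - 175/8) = (2*p + 5)/(2*p - 7)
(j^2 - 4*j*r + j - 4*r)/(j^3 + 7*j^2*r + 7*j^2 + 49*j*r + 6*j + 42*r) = (j - 4*r)/(j^2 + 7*j*r + 6*j + 42*r)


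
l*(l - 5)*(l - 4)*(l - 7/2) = l^4 - 25*l^3/2 + 103*l^2/2 - 70*l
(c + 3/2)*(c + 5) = c^2 + 13*c/2 + 15/2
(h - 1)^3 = h^3 - 3*h^2 + 3*h - 1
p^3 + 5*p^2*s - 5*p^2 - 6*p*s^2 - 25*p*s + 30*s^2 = (p - 5)*(p - s)*(p + 6*s)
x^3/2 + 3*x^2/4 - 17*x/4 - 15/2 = (x/2 + 1)*(x - 3)*(x + 5/2)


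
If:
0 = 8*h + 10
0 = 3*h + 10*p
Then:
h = -5/4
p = 3/8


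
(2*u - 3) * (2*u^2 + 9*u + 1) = 4*u^3 + 12*u^2 - 25*u - 3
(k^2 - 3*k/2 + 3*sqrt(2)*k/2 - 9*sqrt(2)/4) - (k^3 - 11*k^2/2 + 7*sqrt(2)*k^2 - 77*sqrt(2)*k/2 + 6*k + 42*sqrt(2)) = -k^3 - 7*sqrt(2)*k^2 + 13*k^2/2 - 15*k/2 + 40*sqrt(2)*k - 177*sqrt(2)/4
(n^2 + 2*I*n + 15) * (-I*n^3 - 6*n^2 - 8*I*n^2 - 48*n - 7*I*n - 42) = -I*n^5 - 4*n^4 - 8*I*n^4 - 32*n^3 - 34*I*n^3 - 118*n^2 - 216*I*n^2 - 720*n - 189*I*n - 630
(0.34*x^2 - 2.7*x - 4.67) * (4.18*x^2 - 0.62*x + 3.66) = 1.4212*x^4 - 11.4968*x^3 - 16.6022*x^2 - 6.9866*x - 17.0922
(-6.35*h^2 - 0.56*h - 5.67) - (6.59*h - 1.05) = -6.35*h^2 - 7.15*h - 4.62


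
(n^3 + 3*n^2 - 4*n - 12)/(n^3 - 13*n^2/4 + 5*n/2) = 4*(n^2 + 5*n + 6)/(n*(4*n - 5))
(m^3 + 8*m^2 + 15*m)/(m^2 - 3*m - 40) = m*(m + 3)/(m - 8)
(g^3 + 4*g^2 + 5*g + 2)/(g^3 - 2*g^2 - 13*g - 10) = (g + 1)/(g - 5)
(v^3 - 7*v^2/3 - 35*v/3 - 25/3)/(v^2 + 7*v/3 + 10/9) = 3*(v^2 - 4*v - 5)/(3*v + 2)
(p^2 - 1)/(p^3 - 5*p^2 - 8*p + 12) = (p + 1)/(p^2 - 4*p - 12)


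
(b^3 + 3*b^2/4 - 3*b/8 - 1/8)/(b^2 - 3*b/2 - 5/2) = (8*b^2 - 2*b - 1)/(4*(2*b - 5))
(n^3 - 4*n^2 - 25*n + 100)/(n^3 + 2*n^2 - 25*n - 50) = (n - 4)/(n + 2)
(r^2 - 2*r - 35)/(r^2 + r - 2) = (r^2 - 2*r - 35)/(r^2 + r - 2)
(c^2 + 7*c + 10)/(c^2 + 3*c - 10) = (c + 2)/(c - 2)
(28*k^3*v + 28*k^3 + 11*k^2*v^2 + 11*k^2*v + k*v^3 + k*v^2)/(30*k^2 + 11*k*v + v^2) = k*(28*k^2*v + 28*k^2 + 11*k*v^2 + 11*k*v + v^3 + v^2)/(30*k^2 + 11*k*v + v^2)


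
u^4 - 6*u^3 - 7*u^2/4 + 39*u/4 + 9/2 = (u - 6)*(u - 3/2)*(u + 1/2)*(u + 1)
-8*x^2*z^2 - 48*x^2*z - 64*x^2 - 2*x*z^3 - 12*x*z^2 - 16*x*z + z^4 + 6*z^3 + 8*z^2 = (-4*x + z)*(2*x + z)*(z + 2)*(z + 4)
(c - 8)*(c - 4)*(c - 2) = c^3 - 14*c^2 + 56*c - 64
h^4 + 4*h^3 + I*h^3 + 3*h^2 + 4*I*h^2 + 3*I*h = h*(h + 1)*(h + 3)*(h + I)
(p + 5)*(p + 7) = p^2 + 12*p + 35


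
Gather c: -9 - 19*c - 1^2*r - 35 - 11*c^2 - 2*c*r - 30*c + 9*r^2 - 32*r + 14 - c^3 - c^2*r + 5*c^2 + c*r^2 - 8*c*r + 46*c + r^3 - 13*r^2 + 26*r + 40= -c^3 + c^2*(-r - 6) + c*(r^2 - 10*r - 3) + r^3 - 4*r^2 - 7*r + 10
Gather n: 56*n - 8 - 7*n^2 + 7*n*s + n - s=-7*n^2 + n*(7*s + 57) - s - 8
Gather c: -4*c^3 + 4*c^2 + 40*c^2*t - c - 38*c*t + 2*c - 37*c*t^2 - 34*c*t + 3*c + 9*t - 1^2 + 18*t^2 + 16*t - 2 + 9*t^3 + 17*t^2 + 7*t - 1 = -4*c^3 + c^2*(40*t + 4) + c*(-37*t^2 - 72*t + 4) + 9*t^3 + 35*t^2 + 32*t - 4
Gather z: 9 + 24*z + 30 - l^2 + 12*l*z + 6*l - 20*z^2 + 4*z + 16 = -l^2 + 6*l - 20*z^2 + z*(12*l + 28) + 55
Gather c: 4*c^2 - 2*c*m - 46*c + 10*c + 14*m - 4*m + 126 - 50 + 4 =4*c^2 + c*(-2*m - 36) + 10*m + 80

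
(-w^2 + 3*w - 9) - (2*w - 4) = -w^2 + w - 5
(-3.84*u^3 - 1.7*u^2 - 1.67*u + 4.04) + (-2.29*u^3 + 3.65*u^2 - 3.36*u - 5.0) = -6.13*u^3 + 1.95*u^2 - 5.03*u - 0.96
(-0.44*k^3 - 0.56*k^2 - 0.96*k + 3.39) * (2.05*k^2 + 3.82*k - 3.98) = -0.902*k^5 - 2.8288*k^4 - 2.356*k^3 + 5.5111*k^2 + 16.7706*k - 13.4922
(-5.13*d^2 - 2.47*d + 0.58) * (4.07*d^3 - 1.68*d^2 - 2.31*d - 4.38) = -20.8791*d^5 - 1.4345*d^4 + 18.3605*d^3 + 27.2007*d^2 + 9.4788*d - 2.5404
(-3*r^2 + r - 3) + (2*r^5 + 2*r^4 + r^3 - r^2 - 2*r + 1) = 2*r^5 + 2*r^4 + r^3 - 4*r^2 - r - 2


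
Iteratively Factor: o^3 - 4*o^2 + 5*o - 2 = (o - 1)*(o^2 - 3*o + 2) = (o - 1)^2*(o - 2)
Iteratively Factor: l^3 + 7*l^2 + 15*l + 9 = (l + 3)*(l^2 + 4*l + 3) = (l + 1)*(l + 3)*(l + 3)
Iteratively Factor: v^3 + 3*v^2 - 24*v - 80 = (v + 4)*(v^2 - v - 20) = (v + 4)^2*(v - 5)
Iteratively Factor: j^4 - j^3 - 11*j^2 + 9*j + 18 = (j + 1)*(j^3 - 2*j^2 - 9*j + 18) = (j - 3)*(j + 1)*(j^2 + j - 6) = (j - 3)*(j - 2)*(j + 1)*(j + 3)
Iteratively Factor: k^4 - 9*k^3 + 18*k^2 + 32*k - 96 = (k + 2)*(k^3 - 11*k^2 + 40*k - 48) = (k - 3)*(k + 2)*(k^2 - 8*k + 16) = (k - 4)*(k - 3)*(k + 2)*(k - 4)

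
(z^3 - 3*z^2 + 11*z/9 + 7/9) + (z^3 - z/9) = 2*z^3 - 3*z^2 + 10*z/9 + 7/9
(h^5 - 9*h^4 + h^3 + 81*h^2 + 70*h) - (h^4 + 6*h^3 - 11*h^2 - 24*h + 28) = h^5 - 10*h^4 - 5*h^3 + 92*h^2 + 94*h - 28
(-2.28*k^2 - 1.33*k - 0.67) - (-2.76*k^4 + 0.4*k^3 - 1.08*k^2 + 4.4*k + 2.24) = 2.76*k^4 - 0.4*k^3 - 1.2*k^2 - 5.73*k - 2.91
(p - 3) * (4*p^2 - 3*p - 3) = 4*p^3 - 15*p^2 + 6*p + 9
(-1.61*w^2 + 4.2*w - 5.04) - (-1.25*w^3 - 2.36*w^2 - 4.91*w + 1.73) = 1.25*w^3 + 0.75*w^2 + 9.11*w - 6.77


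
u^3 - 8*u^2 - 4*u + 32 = (u - 8)*(u - 2)*(u + 2)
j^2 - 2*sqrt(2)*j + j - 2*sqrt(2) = (j + 1)*(j - 2*sqrt(2))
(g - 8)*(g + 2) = g^2 - 6*g - 16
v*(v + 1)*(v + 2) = v^3 + 3*v^2 + 2*v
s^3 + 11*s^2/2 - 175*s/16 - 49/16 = (s - 7/4)*(s + 1/4)*(s + 7)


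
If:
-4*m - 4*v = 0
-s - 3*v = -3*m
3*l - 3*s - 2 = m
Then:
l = 2/3 - 19*v/3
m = -v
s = -6*v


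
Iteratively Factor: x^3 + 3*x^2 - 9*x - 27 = (x + 3)*(x^2 - 9) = (x - 3)*(x + 3)*(x + 3)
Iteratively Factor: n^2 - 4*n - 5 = (n - 5)*(n + 1)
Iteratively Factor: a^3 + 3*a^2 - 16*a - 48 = (a + 3)*(a^2 - 16) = (a + 3)*(a + 4)*(a - 4)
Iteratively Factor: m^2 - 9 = (m - 3)*(m + 3)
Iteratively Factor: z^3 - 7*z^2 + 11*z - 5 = (z - 5)*(z^2 - 2*z + 1) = (z - 5)*(z - 1)*(z - 1)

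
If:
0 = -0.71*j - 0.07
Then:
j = -0.10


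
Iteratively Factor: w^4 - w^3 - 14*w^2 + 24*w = (w)*(w^3 - w^2 - 14*w + 24) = w*(w + 4)*(w^2 - 5*w + 6) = w*(w - 3)*(w + 4)*(w - 2)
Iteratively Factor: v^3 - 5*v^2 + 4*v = (v)*(v^2 - 5*v + 4) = v*(v - 1)*(v - 4)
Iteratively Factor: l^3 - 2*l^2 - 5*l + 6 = (l + 2)*(l^2 - 4*l + 3) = (l - 1)*(l + 2)*(l - 3)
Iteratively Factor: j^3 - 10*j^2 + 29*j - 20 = (j - 1)*(j^2 - 9*j + 20) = (j - 4)*(j - 1)*(j - 5)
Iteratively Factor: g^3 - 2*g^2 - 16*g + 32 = (g - 2)*(g^2 - 16) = (g - 4)*(g - 2)*(g + 4)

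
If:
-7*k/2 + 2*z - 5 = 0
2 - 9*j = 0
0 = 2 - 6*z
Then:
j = 2/9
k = -26/21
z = 1/3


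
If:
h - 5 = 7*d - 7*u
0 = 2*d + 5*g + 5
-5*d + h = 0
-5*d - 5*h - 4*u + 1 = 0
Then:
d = -13/218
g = -532/545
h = -65/218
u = 76/109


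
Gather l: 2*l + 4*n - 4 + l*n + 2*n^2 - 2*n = l*(n + 2) + 2*n^2 + 2*n - 4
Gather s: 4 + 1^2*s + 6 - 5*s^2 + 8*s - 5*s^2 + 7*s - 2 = -10*s^2 + 16*s + 8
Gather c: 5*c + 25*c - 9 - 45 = 30*c - 54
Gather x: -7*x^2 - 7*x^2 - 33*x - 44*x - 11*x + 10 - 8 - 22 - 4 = -14*x^2 - 88*x - 24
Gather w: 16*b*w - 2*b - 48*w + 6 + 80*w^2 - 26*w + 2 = -2*b + 80*w^2 + w*(16*b - 74) + 8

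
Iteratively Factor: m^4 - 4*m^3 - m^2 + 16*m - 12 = (m + 2)*(m^3 - 6*m^2 + 11*m - 6) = (m - 2)*(m + 2)*(m^2 - 4*m + 3) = (m - 2)*(m - 1)*(m + 2)*(m - 3)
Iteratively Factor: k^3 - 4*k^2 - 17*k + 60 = (k - 3)*(k^2 - k - 20) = (k - 5)*(k - 3)*(k + 4)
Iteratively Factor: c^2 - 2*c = (c - 2)*(c)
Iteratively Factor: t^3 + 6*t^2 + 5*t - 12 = (t - 1)*(t^2 + 7*t + 12) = (t - 1)*(t + 3)*(t + 4)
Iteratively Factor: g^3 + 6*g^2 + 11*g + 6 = (g + 1)*(g^2 + 5*g + 6) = (g + 1)*(g + 2)*(g + 3)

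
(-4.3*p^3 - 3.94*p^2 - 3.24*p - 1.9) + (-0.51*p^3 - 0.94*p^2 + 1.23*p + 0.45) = -4.81*p^3 - 4.88*p^2 - 2.01*p - 1.45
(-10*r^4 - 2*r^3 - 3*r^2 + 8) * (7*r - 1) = -70*r^5 - 4*r^4 - 19*r^3 + 3*r^2 + 56*r - 8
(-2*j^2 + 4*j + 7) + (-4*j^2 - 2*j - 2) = -6*j^2 + 2*j + 5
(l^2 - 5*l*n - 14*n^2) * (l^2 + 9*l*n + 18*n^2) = l^4 + 4*l^3*n - 41*l^2*n^2 - 216*l*n^3 - 252*n^4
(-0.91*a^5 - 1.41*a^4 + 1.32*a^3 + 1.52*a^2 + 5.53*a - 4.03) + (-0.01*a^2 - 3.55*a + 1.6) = -0.91*a^5 - 1.41*a^4 + 1.32*a^3 + 1.51*a^2 + 1.98*a - 2.43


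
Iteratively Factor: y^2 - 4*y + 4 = (y - 2)*(y - 2)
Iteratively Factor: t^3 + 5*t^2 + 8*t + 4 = (t + 2)*(t^2 + 3*t + 2) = (t + 1)*(t + 2)*(t + 2)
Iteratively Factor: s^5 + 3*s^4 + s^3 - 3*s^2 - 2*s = (s - 1)*(s^4 + 4*s^3 + 5*s^2 + 2*s) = (s - 1)*(s + 2)*(s^3 + 2*s^2 + s) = (s - 1)*(s + 1)*(s + 2)*(s^2 + s) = (s - 1)*(s + 1)^2*(s + 2)*(s)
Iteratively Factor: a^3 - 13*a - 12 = (a - 4)*(a^2 + 4*a + 3) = (a - 4)*(a + 1)*(a + 3)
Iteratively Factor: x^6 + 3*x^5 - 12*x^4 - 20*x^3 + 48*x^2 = (x - 2)*(x^5 + 5*x^4 - 2*x^3 - 24*x^2) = x*(x - 2)*(x^4 + 5*x^3 - 2*x^2 - 24*x) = x^2*(x - 2)*(x^3 + 5*x^2 - 2*x - 24) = x^2*(x - 2)^2*(x^2 + 7*x + 12) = x^2*(x - 2)^2*(x + 4)*(x + 3)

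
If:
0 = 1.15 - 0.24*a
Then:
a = 4.79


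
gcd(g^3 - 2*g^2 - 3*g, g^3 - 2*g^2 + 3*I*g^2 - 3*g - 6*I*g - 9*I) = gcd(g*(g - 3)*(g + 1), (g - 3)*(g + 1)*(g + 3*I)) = g^2 - 2*g - 3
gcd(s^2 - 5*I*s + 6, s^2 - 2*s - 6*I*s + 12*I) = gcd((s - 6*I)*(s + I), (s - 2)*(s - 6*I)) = s - 6*I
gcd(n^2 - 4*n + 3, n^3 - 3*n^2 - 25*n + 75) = n - 3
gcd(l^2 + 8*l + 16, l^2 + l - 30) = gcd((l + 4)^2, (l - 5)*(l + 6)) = 1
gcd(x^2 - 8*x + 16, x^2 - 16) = x - 4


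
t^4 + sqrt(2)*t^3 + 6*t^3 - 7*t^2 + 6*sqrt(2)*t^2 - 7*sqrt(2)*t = t*(t - 1)*(t + 7)*(t + sqrt(2))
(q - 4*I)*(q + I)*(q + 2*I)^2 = q^4 + I*q^3 + 12*q^2 + 28*I*q - 16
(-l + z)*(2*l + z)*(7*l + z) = -14*l^3 + 5*l^2*z + 8*l*z^2 + z^3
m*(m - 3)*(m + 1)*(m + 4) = m^4 + 2*m^3 - 11*m^2 - 12*m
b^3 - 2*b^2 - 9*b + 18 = (b - 3)*(b - 2)*(b + 3)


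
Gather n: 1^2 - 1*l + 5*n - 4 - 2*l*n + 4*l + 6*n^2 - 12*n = 3*l + 6*n^2 + n*(-2*l - 7) - 3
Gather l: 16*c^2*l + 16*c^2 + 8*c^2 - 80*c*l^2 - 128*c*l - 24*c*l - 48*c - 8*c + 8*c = 24*c^2 - 80*c*l^2 - 48*c + l*(16*c^2 - 152*c)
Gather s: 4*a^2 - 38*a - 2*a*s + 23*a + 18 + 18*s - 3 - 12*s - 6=4*a^2 - 15*a + s*(6 - 2*a) + 9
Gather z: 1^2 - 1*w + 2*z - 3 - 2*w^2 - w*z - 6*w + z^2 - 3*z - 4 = -2*w^2 - 7*w + z^2 + z*(-w - 1) - 6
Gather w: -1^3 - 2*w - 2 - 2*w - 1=-4*w - 4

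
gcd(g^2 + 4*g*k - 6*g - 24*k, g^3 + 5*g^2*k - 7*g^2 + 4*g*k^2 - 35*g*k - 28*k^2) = g + 4*k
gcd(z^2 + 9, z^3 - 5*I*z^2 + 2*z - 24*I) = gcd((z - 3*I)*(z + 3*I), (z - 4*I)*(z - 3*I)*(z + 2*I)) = z - 3*I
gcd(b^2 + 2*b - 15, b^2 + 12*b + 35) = b + 5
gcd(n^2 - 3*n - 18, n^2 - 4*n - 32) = 1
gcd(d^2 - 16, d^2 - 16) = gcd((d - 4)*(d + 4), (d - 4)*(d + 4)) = d^2 - 16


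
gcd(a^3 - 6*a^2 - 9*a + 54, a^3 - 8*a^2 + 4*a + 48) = a - 6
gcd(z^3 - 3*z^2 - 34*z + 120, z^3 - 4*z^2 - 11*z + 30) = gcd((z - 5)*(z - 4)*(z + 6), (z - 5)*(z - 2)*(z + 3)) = z - 5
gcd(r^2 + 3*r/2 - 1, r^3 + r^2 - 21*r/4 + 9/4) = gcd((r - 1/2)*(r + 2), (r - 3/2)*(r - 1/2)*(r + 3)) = r - 1/2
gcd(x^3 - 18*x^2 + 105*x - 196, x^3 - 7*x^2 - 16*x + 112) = x^2 - 11*x + 28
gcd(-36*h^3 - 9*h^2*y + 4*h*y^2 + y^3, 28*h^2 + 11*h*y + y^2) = 4*h + y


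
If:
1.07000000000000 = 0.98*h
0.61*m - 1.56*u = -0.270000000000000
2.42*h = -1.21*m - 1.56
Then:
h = 1.09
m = -3.47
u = -1.18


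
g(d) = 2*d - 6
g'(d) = 2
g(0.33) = -5.34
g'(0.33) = 2.00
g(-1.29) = -8.58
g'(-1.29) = 2.00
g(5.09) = 4.18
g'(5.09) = 2.00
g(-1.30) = -8.60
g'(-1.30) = 2.00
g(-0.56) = -7.12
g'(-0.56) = 2.00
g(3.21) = 0.42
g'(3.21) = 2.00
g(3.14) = 0.28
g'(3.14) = 2.00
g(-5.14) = -16.28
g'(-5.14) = 2.00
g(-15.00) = -36.00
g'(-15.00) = 2.00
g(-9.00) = -24.00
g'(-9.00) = 2.00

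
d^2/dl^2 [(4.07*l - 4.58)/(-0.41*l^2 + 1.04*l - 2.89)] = (-(0.82*l - 1.04)*(1.64*l - 2.08)*(4.07*l - 4.58) + (10.0122*l - 12.2212)*(0.41*l^2 - 1.04*l + 2.89))/(0.41*l^2 - 1.04*l + 2.89)^3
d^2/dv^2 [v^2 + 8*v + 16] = 2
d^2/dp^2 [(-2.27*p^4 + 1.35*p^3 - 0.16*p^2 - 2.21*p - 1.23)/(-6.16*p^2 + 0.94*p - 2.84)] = (172.273024*p^6 - 78.8652480000001*p^5 + 250.30836*p^4 + 117.461768*p^3 + 504.574608*p^2 - 340.040256*p - 26.481944)/(233.744896*p^6 - 107.006592*p^5 + 339.62544*p^4 - 99.499*p^3 + 156.58056*p^2 - 22.744992*p + 22.906304)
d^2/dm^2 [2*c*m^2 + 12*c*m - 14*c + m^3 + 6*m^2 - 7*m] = 4*c + 6*m + 12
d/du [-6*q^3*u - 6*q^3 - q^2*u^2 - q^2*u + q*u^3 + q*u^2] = q*(-6*q^2 - 2*q*u - q + 3*u^2 + 2*u)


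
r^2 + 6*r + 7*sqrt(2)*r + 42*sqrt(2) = (r + 6)*(r + 7*sqrt(2))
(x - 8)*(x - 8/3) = x^2 - 32*x/3 + 64/3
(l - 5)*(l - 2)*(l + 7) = l^3 - 39*l + 70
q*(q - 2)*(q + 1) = q^3 - q^2 - 2*q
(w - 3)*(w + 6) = w^2 + 3*w - 18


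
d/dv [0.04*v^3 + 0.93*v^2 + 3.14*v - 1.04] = 0.12*v^2 + 1.86*v + 3.14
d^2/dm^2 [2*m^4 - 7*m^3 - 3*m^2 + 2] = 24*m^2 - 42*m - 6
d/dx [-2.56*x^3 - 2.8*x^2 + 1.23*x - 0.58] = -7.68*x^2 - 5.6*x + 1.23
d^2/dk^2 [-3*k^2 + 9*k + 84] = -6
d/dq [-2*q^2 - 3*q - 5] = -4*q - 3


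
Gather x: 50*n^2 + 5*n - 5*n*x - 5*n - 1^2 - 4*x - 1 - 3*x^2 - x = 50*n^2 - 3*x^2 + x*(-5*n - 5) - 2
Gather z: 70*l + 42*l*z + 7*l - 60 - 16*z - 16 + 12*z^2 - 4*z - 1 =77*l + 12*z^2 + z*(42*l - 20) - 77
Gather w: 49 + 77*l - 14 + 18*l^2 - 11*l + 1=18*l^2 + 66*l + 36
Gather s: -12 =-12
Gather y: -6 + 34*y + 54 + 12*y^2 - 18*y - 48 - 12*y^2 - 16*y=0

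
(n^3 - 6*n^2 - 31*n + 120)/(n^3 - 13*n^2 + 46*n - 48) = (n + 5)/(n - 2)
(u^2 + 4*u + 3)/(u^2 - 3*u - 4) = (u + 3)/(u - 4)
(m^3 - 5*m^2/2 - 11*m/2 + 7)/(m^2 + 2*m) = m - 9/2 + 7/(2*m)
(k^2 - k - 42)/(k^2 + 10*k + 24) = (k - 7)/(k + 4)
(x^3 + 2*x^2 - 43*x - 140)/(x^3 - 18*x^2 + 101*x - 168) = (x^2 + 9*x + 20)/(x^2 - 11*x + 24)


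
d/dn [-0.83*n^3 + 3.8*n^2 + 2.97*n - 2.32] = -2.49*n^2 + 7.6*n + 2.97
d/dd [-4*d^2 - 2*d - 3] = -8*d - 2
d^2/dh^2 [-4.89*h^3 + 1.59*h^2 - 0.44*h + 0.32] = 3.18 - 29.34*h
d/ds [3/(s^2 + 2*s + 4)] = 6*(-s - 1)/(s^2 + 2*s + 4)^2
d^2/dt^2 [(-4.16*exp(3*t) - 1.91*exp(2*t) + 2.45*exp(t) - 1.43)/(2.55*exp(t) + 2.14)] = (-108.2016*exp(4*t) - 262.132095*exp(3*t) - 202.728834*exp(2*t) - 57.656369*exp(t) + 19.02353)*exp(t)/(16.581375*exp(3*t) + 41.74605*exp(2*t) + 35.03394*exp(t) + 9.800344)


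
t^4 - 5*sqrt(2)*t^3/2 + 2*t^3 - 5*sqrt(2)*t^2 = t^2*(t + 2)*(t - 5*sqrt(2)/2)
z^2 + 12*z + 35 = (z + 5)*(z + 7)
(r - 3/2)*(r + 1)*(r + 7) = r^3 + 13*r^2/2 - 5*r - 21/2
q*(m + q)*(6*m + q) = 6*m^2*q + 7*m*q^2 + q^3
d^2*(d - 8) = d^3 - 8*d^2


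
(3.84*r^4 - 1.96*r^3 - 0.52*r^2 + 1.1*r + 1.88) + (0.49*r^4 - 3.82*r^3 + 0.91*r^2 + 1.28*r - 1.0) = 4.33*r^4 - 5.78*r^3 + 0.39*r^2 + 2.38*r + 0.88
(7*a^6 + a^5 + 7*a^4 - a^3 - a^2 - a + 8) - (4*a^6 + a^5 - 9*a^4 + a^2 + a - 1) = 3*a^6 + 16*a^4 - a^3 - 2*a^2 - 2*a + 9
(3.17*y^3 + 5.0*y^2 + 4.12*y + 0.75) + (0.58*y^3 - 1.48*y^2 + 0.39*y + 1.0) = 3.75*y^3 + 3.52*y^2 + 4.51*y + 1.75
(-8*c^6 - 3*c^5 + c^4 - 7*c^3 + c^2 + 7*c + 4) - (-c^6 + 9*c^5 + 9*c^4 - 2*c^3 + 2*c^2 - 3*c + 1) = -7*c^6 - 12*c^5 - 8*c^4 - 5*c^3 - c^2 + 10*c + 3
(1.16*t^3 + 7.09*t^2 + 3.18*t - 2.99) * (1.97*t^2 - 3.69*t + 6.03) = 2.2852*t^5 + 9.6869*t^4 - 12.9027*t^3 + 25.1282*t^2 + 30.2085*t - 18.0297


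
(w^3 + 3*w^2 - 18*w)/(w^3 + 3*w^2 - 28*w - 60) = w*(w - 3)/(w^2 - 3*w - 10)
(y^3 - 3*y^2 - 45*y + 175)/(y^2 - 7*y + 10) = (y^2 + 2*y - 35)/(y - 2)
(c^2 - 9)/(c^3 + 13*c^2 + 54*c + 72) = (c - 3)/(c^2 + 10*c + 24)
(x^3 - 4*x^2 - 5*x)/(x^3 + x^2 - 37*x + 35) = x*(x + 1)/(x^2 + 6*x - 7)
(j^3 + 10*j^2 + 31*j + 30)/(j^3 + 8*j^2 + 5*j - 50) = (j^2 + 5*j + 6)/(j^2 + 3*j - 10)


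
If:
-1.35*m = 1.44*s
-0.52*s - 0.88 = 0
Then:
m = 1.81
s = -1.69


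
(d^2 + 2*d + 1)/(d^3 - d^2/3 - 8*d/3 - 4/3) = 3*(d + 1)/(3*d^2 - 4*d - 4)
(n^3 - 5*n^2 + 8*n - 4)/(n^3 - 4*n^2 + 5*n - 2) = (n - 2)/(n - 1)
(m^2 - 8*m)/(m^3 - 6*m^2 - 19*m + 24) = m/(m^2 + 2*m - 3)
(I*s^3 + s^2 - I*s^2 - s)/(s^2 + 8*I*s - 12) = s*(I*s^2 + s - I*s - 1)/(s^2 + 8*I*s - 12)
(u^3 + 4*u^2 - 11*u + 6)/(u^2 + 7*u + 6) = (u^2 - 2*u + 1)/(u + 1)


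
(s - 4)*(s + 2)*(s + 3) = s^3 + s^2 - 14*s - 24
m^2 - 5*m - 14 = (m - 7)*(m + 2)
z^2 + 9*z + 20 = (z + 4)*(z + 5)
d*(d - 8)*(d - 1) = d^3 - 9*d^2 + 8*d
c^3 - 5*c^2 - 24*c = c*(c - 8)*(c + 3)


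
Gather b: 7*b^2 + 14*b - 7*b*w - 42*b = 7*b^2 + b*(-7*w - 28)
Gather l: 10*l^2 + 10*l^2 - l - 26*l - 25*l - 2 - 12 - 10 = 20*l^2 - 52*l - 24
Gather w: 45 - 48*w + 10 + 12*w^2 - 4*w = 12*w^2 - 52*w + 55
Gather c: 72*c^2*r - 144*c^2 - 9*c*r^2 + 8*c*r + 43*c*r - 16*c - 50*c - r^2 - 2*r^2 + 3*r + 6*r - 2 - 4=c^2*(72*r - 144) + c*(-9*r^2 + 51*r - 66) - 3*r^2 + 9*r - 6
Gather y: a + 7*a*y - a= 7*a*y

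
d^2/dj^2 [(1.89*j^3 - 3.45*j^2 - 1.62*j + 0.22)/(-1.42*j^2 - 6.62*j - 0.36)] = (3.5527136788005e-15*j^5 + 2.8421709430404e-14*j^4 - 222.05352*j^3 - 40.268976*j^2 - 18.847056*j - 25.885136)/(2.863288*j^6 + 40.045704*j^5 + 188.869656*j^4 + 310.422392*j^3 + 47.882448*j^2 + 2.573856*j + 0.046656)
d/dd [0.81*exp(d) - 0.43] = 0.81*exp(d)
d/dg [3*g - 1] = 3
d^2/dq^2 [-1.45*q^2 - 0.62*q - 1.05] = -2.90000000000000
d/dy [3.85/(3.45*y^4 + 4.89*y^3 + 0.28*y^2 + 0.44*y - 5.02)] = (-53.13*y^3 - 56.4795*y^2 - 2.156*y - 1.694)/(3.45*y^4 + 4.89*y^3 + 0.28*y^2 + 0.44*y - 5.02)^2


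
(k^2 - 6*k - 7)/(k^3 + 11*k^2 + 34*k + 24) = (k - 7)/(k^2 + 10*k + 24)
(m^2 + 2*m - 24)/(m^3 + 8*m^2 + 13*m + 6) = (m - 4)/(m^2 + 2*m + 1)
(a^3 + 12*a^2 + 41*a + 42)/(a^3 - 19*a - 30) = (a + 7)/(a - 5)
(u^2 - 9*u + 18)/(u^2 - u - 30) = (u - 3)/(u + 5)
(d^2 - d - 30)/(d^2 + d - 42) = (d + 5)/(d + 7)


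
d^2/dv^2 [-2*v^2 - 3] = -4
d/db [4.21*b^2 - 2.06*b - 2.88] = 8.42*b - 2.06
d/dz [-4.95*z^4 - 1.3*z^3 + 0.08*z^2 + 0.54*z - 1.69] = -19.8*z^3 - 3.9*z^2 + 0.16*z + 0.54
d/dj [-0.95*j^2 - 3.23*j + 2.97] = -1.9*j - 3.23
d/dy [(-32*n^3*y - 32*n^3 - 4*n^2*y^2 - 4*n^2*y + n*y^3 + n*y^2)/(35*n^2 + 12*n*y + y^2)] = n*(-1120*n^4 - 280*n^3*y + 244*n^3 + 89*n^2*y^2 + 134*n^2*y + 24*n*y^3 + 16*n*y^2 + y^4)/(1225*n^4 + 840*n^3*y + 214*n^2*y^2 + 24*n*y^3 + y^4)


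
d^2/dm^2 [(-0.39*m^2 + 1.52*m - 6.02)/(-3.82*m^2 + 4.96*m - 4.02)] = (-29.58208*m^3 + 491.143512*m^2 - 544.322496*m + 63.302152)/(55.742968*m^6 - 217.134912*m^5 + 457.91868*m^4 - 579.0304*m^3 + 481.89348*m^2 - 240.466752*m + 64.964808)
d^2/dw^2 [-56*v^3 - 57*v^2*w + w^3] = 6*w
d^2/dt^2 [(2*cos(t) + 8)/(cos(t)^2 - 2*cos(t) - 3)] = 2*(9*sin(t)^4*cos(t) + 18*sin(t)^4 - 70*sin(t)^2 + 17*cos(t)/2 - cos(5*t)/2 + 8)/(sin(t)^2 + 2*cos(t) + 2)^3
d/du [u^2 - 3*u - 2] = 2*u - 3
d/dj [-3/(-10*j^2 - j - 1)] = 3*(-20*j - 1)/(10*j^2 + j + 1)^2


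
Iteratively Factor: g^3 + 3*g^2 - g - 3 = (g + 1)*(g^2 + 2*g - 3) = (g + 1)*(g + 3)*(g - 1)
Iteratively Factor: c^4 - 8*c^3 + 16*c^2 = (c - 4)*(c^3 - 4*c^2) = c*(c - 4)*(c^2 - 4*c) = c*(c - 4)^2*(c)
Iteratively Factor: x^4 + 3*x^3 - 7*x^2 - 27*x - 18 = (x + 3)*(x^3 - 7*x - 6) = (x + 1)*(x + 3)*(x^2 - x - 6) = (x - 3)*(x + 1)*(x + 3)*(x + 2)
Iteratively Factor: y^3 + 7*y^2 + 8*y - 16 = (y + 4)*(y^2 + 3*y - 4) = (y - 1)*(y + 4)*(y + 4)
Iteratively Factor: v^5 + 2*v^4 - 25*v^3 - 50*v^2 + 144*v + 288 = (v - 3)*(v^4 + 5*v^3 - 10*v^2 - 80*v - 96) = (v - 3)*(v + 4)*(v^3 + v^2 - 14*v - 24) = (v - 3)*(v + 3)*(v + 4)*(v^2 - 2*v - 8) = (v - 4)*(v - 3)*(v + 3)*(v + 4)*(v + 2)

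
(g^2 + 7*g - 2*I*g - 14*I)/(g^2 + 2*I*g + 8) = (g + 7)/(g + 4*I)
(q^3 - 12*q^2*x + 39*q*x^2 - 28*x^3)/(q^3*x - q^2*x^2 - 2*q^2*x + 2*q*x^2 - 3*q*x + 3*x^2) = (q^2 - 11*q*x + 28*x^2)/(x*(q^2 - 2*q - 3))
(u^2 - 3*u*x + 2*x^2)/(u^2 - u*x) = (u - 2*x)/u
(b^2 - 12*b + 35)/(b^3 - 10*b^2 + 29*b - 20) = (b - 7)/(b^2 - 5*b + 4)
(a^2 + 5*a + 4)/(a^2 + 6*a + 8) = (a + 1)/(a + 2)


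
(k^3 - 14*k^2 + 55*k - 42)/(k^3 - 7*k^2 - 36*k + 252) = (k - 1)/(k + 6)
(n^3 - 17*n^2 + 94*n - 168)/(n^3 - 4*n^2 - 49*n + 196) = (n - 6)/(n + 7)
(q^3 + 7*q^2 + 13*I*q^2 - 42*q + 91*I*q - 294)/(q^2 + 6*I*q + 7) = (q^2 + q*(7 + 6*I) + 42*I)/(q - I)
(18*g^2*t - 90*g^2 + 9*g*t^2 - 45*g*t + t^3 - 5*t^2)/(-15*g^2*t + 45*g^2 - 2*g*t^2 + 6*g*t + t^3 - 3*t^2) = (6*g*t - 30*g + t^2 - 5*t)/(-5*g*t + 15*g + t^2 - 3*t)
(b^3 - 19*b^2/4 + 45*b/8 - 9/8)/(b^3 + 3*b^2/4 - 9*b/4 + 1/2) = (b^2 - 9*b/2 + 9/2)/(b^2 + b - 2)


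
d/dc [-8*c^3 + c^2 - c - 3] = -24*c^2 + 2*c - 1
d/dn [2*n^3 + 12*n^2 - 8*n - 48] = 6*n^2 + 24*n - 8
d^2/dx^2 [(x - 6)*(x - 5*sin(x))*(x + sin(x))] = 4*x^2*sin(x) - 24*x*sin(x) - 16*x*cos(x) - 10*x*cos(2*x) + 6*x - 8*sin(x) - 10*sin(2*x) + 48*cos(x) + 60*cos(2*x) - 12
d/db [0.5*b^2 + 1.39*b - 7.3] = 1.0*b + 1.39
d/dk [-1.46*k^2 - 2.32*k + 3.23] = -2.92*k - 2.32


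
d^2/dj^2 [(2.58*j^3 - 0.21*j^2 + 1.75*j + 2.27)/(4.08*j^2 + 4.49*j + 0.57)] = (5.6843418860808e-14*j^5 + 1.13686837721616e-13*j^4 + 157.982484*j^3 + 269.272188*j^2 + 230.118156*j + 71.874622)/(67.917312*j^6 + 224.227008*j^5 + 275.224968*j^4 + 153.170513*j^3 + 38.450547*j^2 + 4.376403*j + 0.185193)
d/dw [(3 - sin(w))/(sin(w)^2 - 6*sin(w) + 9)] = cos(w)/(sin(w) - 3)^2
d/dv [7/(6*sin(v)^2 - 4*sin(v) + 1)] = 28*(1 - 3*sin(v))*cos(v)/(6*sin(v)^2 - 4*sin(v) + 1)^2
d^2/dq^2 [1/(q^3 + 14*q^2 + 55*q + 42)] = 2*(-(3*q + 14)*(q^3 + 14*q^2 + 55*q + 42) + (3*q^2 + 28*q + 55)^2)/(q^3 + 14*q^2 + 55*q + 42)^3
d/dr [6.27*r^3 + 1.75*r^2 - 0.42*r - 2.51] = 18.81*r^2 + 3.5*r - 0.42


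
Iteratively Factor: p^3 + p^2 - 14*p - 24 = (p + 2)*(p^2 - p - 12) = (p + 2)*(p + 3)*(p - 4)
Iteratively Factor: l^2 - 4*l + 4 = (l - 2)*(l - 2)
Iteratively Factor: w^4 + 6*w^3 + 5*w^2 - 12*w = (w)*(w^3 + 6*w^2 + 5*w - 12) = w*(w - 1)*(w^2 + 7*w + 12) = w*(w - 1)*(w + 3)*(w + 4)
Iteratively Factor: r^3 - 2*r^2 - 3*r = (r)*(r^2 - 2*r - 3) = r*(r + 1)*(r - 3)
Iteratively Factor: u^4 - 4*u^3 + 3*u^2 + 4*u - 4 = (u - 2)*(u^3 - 2*u^2 - u + 2) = (u - 2)*(u + 1)*(u^2 - 3*u + 2) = (u - 2)^2*(u + 1)*(u - 1)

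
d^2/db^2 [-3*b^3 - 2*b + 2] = -18*b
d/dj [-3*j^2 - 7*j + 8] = -6*j - 7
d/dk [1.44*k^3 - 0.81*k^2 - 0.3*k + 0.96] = 4.32*k^2 - 1.62*k - 0.3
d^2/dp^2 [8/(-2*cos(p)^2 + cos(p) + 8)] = 8*(-16*sin(p)^4 + 73*sin(p)^2 + cos(p)/2 + 3*cos(3*p)/2 - 23)/(2*sin(p)^2 + cos(p) + 6)^3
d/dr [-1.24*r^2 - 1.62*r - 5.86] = -2.48*r - 1.62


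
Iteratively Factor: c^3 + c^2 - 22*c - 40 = (c + 4)*(c^2 - 3*c - 10) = (c + 2)*(c + 4)*(c - 5)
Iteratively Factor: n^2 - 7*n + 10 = (n - 2)*(n - 5)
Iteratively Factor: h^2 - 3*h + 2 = (h - 1)*(h - 2)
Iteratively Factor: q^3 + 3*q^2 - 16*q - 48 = (q + 4)*(q^2 - q - 12) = (q + 3)*(q + 4)*(q - 4)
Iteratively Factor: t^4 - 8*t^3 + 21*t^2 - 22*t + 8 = (t - 4)*(t^3 - 4*t^2 + 5*t - 2) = (t - 4)*(t - 2)*(t^2 - 2*t + 1) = (t - 4)*(t - 2)*(t - 1)*(t - 1)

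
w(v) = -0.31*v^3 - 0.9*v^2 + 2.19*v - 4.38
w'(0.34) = 1.47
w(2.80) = -12.11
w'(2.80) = -10.14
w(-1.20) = -7.77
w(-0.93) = -6.95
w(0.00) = -4.38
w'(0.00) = 2.19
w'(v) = -0.93*v^2 - 1.8*v + 2.19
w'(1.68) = -3.46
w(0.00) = -4.38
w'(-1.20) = 3.01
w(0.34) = -3.75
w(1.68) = -4.71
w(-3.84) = -8.51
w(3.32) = -18.37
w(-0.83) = -6.64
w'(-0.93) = 3.06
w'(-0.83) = 3.04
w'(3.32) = -14.04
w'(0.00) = 2.19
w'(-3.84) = -4.61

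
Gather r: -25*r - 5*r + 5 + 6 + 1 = 12 - 30*r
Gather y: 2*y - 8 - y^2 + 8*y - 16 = -y^2 + 10*y - 24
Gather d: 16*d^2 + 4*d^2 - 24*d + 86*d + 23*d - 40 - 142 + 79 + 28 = 20*d^2 + 85*d - 75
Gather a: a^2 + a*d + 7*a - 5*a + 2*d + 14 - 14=a^2 + a*(d + 2) + 2*d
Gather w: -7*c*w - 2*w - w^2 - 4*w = -w^2 + w*(-7*c - 6)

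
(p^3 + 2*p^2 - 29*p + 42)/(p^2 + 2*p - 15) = (p^2 + 5*p - 14)/(p + 5)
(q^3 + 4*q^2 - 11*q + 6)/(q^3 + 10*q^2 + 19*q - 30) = (q - 1)/(q + 5)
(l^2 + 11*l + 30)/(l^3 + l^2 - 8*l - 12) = (l^2 + 11*l + 30)/(l^3 + l^2 - 8*l - 12)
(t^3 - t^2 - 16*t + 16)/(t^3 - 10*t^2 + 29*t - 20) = (t + 4)/(t - 5)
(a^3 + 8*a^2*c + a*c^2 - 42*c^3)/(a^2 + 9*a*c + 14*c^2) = (a^2 + a*c - 6*c^2)/(a + 2*c)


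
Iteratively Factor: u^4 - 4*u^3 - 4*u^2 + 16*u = (u + 2)*(u^3 - 6*u^2 + 8*u) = (u - 4)*(u + 2)*(u^2 - 2*u) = (u - 4)*(u - 2)*(u + 2)*(u)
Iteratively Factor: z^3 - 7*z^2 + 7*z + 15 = (z - 3)*(z^2 - 4*z - 5) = (z - 5)*(z - 3)*(z + 1)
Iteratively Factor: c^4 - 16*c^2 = (c)*(c^3 - 16*c) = c*(c + 4)*(c^2 - 4*c) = c^2*(c + 4)*(c - 4)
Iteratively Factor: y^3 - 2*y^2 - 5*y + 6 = (y + 2)*(y^2 - 4*y + 3) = (y - 3)*(y + 2)*(y - 1)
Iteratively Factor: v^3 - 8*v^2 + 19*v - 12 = (v - 4)*(v^2 - 4*v + 3) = (v - 4)*(v - 1)*(v - 3)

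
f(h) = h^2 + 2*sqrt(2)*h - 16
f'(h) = 2*h + 2*sqrt(2)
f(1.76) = -7.92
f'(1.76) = 6.35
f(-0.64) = -17.40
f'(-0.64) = 1.55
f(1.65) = -8.61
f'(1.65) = 6.13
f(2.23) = -4.72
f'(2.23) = 7.29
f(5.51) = 29.94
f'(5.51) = 13.85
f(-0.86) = -17.69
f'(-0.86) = 1.11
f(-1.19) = -17.95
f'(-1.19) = 0.45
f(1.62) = -8.79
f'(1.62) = 6.07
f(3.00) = 1.49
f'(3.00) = 8.83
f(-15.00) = 166.57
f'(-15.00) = -27.17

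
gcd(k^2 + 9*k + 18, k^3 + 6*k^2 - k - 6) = k + 6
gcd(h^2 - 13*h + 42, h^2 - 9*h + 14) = h - 7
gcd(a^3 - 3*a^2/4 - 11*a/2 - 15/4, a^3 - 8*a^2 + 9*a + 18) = a^2 - 2*a - 3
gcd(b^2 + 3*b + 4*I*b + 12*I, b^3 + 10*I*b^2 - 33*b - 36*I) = b + 4*I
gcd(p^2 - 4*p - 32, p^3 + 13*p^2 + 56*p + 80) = p + 4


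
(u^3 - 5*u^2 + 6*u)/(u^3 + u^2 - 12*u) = (u - 2)/(u + 4)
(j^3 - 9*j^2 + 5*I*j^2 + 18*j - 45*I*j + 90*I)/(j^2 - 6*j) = j - 3 + 5*I - 15*I/j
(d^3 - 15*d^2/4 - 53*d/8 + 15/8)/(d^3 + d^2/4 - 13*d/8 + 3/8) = (d - 5)/(d - 1)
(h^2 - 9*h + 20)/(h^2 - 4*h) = (h - 5)/h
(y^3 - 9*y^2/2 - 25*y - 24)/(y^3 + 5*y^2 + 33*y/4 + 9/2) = 2*(y - 8)/(2*y + 3)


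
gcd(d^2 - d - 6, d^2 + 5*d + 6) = d + 2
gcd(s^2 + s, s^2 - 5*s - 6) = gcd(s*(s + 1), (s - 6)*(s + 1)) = s + 1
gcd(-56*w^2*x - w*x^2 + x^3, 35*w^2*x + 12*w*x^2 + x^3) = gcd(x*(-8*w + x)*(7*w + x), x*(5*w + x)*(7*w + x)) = 7*w*x + x^2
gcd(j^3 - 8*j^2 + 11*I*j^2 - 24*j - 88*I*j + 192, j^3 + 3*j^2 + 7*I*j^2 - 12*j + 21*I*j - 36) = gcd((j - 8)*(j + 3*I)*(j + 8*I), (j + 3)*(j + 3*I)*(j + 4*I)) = j + 3*I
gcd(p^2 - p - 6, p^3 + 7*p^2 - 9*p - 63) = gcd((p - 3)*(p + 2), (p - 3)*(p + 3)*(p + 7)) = p - 3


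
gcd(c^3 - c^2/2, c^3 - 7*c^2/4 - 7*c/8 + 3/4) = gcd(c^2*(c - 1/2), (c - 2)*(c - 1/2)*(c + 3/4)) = c - 1/2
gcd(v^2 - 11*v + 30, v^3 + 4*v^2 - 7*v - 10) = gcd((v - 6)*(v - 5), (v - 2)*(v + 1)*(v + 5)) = 1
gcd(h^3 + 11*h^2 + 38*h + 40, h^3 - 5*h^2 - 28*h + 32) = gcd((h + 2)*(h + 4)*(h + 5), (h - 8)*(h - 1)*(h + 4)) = h + 4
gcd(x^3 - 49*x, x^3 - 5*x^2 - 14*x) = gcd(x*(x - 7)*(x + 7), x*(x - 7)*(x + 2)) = x^2 - 7*x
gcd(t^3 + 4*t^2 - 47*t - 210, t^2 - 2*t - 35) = t^2 - 2*t - 35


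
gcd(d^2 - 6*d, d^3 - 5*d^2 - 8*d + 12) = d - 6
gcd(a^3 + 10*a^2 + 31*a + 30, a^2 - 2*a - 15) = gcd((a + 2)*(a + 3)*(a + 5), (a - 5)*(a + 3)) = a + 3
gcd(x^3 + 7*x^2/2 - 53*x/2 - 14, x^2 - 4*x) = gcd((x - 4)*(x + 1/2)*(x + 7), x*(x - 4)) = x - 4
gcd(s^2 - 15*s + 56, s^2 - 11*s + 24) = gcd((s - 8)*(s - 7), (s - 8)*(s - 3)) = s - 8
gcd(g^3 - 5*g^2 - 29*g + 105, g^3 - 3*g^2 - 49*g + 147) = g^2 - 10*g + 21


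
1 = 1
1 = 1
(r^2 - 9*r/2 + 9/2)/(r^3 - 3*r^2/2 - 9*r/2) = (2*r - 3)/(r*(2*r + 3))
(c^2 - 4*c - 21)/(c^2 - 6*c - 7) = (c + 3)/(c + 1)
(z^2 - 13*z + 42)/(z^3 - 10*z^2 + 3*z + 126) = 1/(z + 3)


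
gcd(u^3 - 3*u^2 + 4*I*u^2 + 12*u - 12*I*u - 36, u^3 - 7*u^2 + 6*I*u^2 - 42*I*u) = u + 6*I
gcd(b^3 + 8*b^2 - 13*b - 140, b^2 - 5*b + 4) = b - 4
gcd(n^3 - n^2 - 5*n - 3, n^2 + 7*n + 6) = n + 1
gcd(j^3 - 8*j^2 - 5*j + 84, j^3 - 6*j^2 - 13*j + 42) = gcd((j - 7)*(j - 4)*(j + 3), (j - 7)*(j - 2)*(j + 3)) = j^2 - 4*j - 21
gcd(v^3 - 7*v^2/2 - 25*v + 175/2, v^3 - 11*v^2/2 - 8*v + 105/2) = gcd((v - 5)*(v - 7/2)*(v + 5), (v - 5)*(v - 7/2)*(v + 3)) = v^2 - 17*v/2 + 35/2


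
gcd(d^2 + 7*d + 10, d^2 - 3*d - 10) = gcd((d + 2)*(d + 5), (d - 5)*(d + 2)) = d + 2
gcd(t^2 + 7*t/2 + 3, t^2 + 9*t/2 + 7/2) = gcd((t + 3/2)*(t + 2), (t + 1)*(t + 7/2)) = 1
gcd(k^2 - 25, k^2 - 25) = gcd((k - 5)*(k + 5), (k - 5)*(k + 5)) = k^2 - 25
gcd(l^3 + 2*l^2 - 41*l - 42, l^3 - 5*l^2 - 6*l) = l^2 - 5*l - 6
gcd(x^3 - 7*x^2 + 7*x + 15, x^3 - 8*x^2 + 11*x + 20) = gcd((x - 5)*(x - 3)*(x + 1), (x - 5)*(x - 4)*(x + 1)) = x^2 - 4*x - 5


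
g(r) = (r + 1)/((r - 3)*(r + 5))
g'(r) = -(r + 1)/((r - 3)*(r + 5)^2) + 1/((r - 3)*(r + 5)) - (r + 1)/((r - 3)^2*(r + 5)) = (-r^2 - 2*r - 17)/(r^4 + 4*r^3 - 26*r^2 - 60*r + 225)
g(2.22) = -0.57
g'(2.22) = -0.83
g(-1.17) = 0.01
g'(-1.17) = -0.06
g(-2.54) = 0.11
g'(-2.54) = -0.10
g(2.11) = -0.49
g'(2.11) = -0.64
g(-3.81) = 0.35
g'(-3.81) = -0.36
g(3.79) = 0.69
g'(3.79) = -0.81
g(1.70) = -0.31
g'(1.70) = -0.31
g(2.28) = -0.63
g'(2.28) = -0.97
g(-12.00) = -0.10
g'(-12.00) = -0.01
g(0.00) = -0.07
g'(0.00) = -0.08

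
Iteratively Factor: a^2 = (a)*(a)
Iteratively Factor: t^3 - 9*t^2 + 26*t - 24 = (t - 2)*(t^2 - 7*t + 12) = (t - 4)*(t - 2)*(t - 3)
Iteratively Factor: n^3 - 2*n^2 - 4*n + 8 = (n - 2)*(n^2 - 4) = (n - 2)*(n + 2)*(n - 2)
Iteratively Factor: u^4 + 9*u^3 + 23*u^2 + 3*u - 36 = (u + 3)*(u^3 + 6*u^2 + 5*u - 12) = (u + 3)^2*(u^2 + 3*u - 4) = (u + 3)^2*(u + 4)*(u - 1)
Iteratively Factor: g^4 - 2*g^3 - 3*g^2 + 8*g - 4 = (g - 2)*(g^3 - 3*g + 2) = (g - 2)*(g - 1)*(g^2 + g - 2) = (g - 2)*(g - 1)*(g + 2)*(g - 1)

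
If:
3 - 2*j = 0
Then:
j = 3/2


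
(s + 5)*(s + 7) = s^2 + 12*s + 35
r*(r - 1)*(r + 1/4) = r^3 - 3*r^2/4 - r/4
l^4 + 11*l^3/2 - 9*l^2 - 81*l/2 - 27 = (l - 3)*(l + 1)*(l + 3/2)*(l + 6)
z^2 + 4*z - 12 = (z - 2)*(z + 6)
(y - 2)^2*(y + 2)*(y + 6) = y^4 + 4*y^3 - 16*y^2 - 16*y + 48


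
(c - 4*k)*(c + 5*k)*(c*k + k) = c^3*k + c^2*k^2 + c^2*k - 20*c*k^3 + c*k^2 - 20*k^3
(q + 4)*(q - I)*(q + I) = q^3 + 4*q^2 + q + 4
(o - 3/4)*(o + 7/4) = o^2 + o - 21/16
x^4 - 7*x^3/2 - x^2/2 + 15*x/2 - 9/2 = (x - 3)*(x - 1)^2*(x + 3/2)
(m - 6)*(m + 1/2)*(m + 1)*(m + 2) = m^4 - 5*m^3/2 - 35*m^2/2 - 20*m - 6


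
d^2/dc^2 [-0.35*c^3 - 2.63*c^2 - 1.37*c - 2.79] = -2.1*c - 5.26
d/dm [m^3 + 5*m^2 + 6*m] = 3*m^2 + 10*m + 6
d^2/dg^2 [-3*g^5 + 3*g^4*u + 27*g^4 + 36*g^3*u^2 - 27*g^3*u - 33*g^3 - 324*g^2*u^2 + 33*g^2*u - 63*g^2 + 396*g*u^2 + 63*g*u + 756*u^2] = -60*g^3 + 36*g^2*u + 324*g^2 + 216*g*u^2 - 162*g*u - 198*g - 648*u^2 + 66*u - 126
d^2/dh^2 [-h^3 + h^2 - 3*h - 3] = 2 - 6*h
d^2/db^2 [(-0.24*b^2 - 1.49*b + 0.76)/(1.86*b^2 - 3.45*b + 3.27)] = (8.88178419700125e-16*b^4 - 13.389768*b^3 + 24.534144*b^2 + 25.113348*b - 29.904606)/(6.434856*b^6 - 35.80686*b^5 + 100.354626*b^4 - 166.965165*b^3 + 176.429907*b^2 - 110.671515*b + 34.965783)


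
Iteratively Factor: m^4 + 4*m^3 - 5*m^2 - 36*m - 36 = (m + 2)*(m^3 + 2*m^2 - 9*m - 18) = (m - 3)*(m + 2)*(m^2 + 5*m + 6) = (m - 3)*(m + 2)*(m + 3)*(m + 2)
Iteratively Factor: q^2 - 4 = (q - 2)*(q + 2)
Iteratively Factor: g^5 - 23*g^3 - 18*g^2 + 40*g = (g - 1)*(g^4 + g^3 - 22*g^2 - 40*g) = (g - 5)*(g - 1)*(g^3 + 6*g^2 + 8*g) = (g - 5)*(g - 1)*(g + 4)*(g^2 + 2*g) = (g - 5)*(g - 1)*(g + 2)*(g + 4)*(g)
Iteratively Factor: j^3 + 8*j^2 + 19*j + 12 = (j + 3)*(j^2 + 5*j + 4) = (j + 1)*(j + 3)*(j + 4)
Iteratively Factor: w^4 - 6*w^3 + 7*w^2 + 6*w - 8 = (w - 2)*(w^3 - 4*w^2 - w + 4) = (w - 2)*(w - 1)*(w^2 - 3*w - 4) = (w - 4)*(w - 2)*(w - 1)*(w + 1)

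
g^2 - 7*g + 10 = (g - 5)*(g - 2)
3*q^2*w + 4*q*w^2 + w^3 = w*(q + w)*(3*q + w)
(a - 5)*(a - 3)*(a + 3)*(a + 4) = a^4 - a^3 - 29*a^2 + 9*a + 180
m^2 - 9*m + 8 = (m - 8)*(m - 1)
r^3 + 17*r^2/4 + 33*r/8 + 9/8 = (r + 1/2)*(r + 3/4)*(r + 3)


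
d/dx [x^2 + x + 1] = 2*x + 1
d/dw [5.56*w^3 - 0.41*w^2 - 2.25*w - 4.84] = 16.68*w^2 - 0.82*w - 2.25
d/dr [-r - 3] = -1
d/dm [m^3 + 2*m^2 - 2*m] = 3*m^2 + 4*m - 2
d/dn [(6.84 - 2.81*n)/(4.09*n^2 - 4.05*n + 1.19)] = (11.4929*n^2 - 55.9512*n + 24.3581)/(16.7281*n^4 - 33.129*n^3 + 26.1367*n^2 - 9.639*n + 1.4161)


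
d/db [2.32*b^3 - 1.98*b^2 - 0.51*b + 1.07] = 6.96*b^2 - 3.96*b - 0.51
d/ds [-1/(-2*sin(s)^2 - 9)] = -2*sin(2*s)/(cos(2*s) - 10)^2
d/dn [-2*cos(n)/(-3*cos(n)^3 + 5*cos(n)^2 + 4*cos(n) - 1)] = 32*(6*cos(n)^3 - 5*cos(n)^2 - 1)*sin(n)/(7*cos(n) + 10*cos(2*n) - 3*cos(3*n) + 6)^2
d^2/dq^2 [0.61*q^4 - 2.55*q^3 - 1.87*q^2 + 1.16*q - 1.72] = 7.32*q^2 - 15.3*q - 3.74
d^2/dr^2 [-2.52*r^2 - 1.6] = -5.04000000000000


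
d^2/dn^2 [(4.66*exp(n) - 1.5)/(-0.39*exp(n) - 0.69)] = (1.482156*exp(n) - 2.622276)*exp(n)/(0.059319*exp(3*n) + 0.314847*exp(2*n) + 0.557037*exp(n) + 0.328509)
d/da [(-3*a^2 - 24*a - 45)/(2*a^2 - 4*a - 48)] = 3*(5*a^2 + 39*a + 81)/(a^4 - 4*a^3 - 44*a^2 + 96*a + 576)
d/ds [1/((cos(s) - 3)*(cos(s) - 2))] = (2*cos(s) - 5)*sin(s)/((cos(s) - 3)^2*(cos(s) - 2)^2)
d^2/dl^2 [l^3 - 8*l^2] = 6*l - 16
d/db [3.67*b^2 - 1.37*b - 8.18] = 7.34*b - 1.37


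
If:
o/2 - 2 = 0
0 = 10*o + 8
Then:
No Solution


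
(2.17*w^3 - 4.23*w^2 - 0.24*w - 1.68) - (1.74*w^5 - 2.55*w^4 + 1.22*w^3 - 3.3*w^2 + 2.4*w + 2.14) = -1.74*w^5 + 2.55*w^4 + 0.95*w^3 - 0.930000000000001*w^2 - 2.64*w - 3.82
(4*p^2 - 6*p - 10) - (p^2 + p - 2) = 3*p^2 - 7*p - 8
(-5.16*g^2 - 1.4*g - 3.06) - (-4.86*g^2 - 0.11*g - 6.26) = -0.3*g^2 - 1.29*g + 3.2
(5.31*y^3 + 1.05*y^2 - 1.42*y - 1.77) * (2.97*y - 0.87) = 15.7707*y^4 - 1.5012*y^3 - 5.1309*y^2 - 4.0215*y + 1.5399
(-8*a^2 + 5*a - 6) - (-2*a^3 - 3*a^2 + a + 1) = 2*a^3 - 5*a^2 + 4*a - 7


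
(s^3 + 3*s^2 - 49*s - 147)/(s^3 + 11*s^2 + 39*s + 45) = (s^2 - 49)/(s^2 + 8*s + 15)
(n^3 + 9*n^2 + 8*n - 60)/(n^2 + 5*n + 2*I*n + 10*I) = (n^2 + 4*n - 12)/(n + 2*I)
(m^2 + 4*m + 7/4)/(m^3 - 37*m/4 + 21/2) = (2*m + 1)/(2*m^2 - 7*m + 6)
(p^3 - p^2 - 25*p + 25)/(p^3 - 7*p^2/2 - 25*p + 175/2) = 2*(p - 1)/(2*p - 7)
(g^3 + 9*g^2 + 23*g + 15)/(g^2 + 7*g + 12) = (g^2 + 6*g + 5)/(g + 4)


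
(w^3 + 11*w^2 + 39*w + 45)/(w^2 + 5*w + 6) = (w^2 + 8*w + 15)/(w + 2)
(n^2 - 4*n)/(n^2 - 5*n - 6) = n*(4 - n)/(-n^2 + 5*n + 6)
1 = 1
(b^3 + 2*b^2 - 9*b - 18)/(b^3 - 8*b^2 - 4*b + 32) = (b^2 - 9)/(b^2 - 10*b + 16)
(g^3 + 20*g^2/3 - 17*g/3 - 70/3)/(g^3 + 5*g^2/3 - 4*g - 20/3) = (g + 7)/(g + 2)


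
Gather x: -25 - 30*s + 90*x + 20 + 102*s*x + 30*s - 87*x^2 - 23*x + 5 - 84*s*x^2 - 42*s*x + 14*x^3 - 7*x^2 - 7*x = 14*x^3 + x^2*(-84*s - 94) + x*(60*s + 60)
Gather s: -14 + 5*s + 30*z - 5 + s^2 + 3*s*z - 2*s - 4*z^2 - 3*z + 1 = s^2 + s*(3*z + 3) - 4*z^2 + 27*z - 18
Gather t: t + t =2*t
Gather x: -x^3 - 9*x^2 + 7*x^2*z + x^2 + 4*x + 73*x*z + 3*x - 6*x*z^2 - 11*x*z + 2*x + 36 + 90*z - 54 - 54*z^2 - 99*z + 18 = -x^3 + x^2*(7*z - 8) + x*(-6*z^2 + 62*z + 9) - 54*z^2 - 9*z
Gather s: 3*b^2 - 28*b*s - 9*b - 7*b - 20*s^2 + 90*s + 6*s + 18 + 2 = 3*b^2 - 16*b - 20*s^2 + s*(96 - 28*b) + 20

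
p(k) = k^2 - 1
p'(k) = 2*k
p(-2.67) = 6.13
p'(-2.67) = -5.34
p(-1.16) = 0.35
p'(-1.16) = -2.32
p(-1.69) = 1.86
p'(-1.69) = -3.38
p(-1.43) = 1.04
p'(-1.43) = -2.86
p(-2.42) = 4.86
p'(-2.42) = -4.84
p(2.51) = 5.30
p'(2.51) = 5.02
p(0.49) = -0.76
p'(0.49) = 0.98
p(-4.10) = 15.81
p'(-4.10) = -8.20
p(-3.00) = 8.00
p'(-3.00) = -6.00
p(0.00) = -1.00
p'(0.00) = 0.00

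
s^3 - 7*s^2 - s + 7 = (s - 7)*(s - 1)*(s + 1)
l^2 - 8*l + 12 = (l - 6)*(l - 2)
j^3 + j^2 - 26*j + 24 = (j - 4)*(j - 1)*(j + 6)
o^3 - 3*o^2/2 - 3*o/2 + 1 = (o - 2)*(o - 1/2)*(o + 1)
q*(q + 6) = q^2 + 6*q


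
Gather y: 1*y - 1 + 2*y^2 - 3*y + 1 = 2*y^2 - 2*y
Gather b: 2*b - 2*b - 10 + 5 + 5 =0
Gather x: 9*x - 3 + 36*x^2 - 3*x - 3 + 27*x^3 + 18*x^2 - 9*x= 27*x^3 + 54*x^2 - 3*x - 6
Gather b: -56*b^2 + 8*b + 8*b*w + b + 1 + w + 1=-56*b^2 + b*(8*w + 9) + w + 2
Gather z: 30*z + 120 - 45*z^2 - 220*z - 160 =-45*z^2 - 190*z - 40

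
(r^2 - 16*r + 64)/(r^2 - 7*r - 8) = (r - 8)/(r + 1)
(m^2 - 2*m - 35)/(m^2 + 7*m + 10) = (m - 7)/(m + 2)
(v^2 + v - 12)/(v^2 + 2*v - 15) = (v + 4)/(v + 5)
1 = 1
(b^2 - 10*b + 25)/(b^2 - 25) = (b - 5)/(b + 5)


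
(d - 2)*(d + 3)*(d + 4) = d^3 + 5*d^2 - 2*d - 24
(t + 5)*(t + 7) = t^2 + 12*t + 35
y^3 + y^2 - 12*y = y*(y - 3)*(y + 4)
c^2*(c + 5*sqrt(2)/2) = c^3 + 5*sqrt(2)*c^2/2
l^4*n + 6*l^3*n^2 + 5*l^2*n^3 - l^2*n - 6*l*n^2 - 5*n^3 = (l - 1)*(l + n)*(l + 5*n)*(l*n + n)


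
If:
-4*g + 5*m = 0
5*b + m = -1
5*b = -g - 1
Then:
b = -1/5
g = 0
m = 0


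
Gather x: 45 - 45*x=45 - 45*x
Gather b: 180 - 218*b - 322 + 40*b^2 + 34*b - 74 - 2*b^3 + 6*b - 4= -2*b^3 + 40*b^2 - 178*b - 220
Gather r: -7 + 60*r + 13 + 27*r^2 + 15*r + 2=27*r^2 + 75*r + 8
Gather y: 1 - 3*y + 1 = 2 - 3*y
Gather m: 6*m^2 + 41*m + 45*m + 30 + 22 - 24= 6*m^2 + 86*m + 28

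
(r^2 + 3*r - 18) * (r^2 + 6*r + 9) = r^4 + 9*r^3 + 9*r^2 - 81*r - 162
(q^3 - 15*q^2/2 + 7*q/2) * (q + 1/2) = q^4 - 7*q^3 - q^2/4 + 7*q/4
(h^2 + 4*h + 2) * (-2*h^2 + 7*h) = -2*h^4 - h^3 + 24*h^2 + 14*h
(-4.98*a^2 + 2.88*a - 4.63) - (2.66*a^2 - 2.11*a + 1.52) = -7.64*a^2 + 4.99*a - 6.15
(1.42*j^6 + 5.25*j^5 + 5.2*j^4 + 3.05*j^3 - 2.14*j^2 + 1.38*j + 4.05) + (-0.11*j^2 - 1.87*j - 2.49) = 1.42*j^6 + 5.25*j^5 + 5.2*j^4 + 3.05*j^3 - 2.25*j^2 - 0.49*j + 1.56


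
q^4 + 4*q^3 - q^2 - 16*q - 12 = (q - 2)*(q + 1)*(q + 2)*(q + 3)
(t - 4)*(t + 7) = t^2 + 3*t - 28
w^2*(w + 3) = w^3 + 3*w^2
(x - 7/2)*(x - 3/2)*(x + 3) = x^3 - 2*x^2 - 39*x/4 + 63/4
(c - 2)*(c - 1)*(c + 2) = c^3 - c^2 - 4*c + 4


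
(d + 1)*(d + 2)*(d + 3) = d^3 + 6*d^2 + 11*d + 6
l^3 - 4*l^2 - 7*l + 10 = (l - 5)*(l - 1)*(l + 2)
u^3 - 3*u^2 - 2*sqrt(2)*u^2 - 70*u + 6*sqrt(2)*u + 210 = (u - 3)*(u - 7*sqrt(2))*(u + 5*sqrt(2))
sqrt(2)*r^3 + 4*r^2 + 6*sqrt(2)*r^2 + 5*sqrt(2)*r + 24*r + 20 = (r + 5)*(r + 2*sqrt(2))*(sqrt(2)*r + sqrt(2))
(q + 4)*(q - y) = q^2 - q*y + 4*q - 4*y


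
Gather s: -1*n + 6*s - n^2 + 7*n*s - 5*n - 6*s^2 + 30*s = -n^2 - 6*n - 6*s^2 + s*(7*n + 36)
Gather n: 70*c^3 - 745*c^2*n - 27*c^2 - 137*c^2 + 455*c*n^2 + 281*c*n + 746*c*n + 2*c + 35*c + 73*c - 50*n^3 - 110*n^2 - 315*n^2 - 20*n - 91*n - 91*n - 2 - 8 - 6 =70*c^3 - 164*c^2 + 110*c - 50*n^3 + n^2*(455*c - 425) + n*(-745*c^2 + 1027*c - 202) - 16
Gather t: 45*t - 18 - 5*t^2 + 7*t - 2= -5*t^2 + 52*t - 20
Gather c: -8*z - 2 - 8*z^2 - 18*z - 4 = -8*z^2 - 26*z - 6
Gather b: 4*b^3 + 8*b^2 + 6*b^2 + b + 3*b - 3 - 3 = 4*b^3 + 14*b^2 + 4*b - 6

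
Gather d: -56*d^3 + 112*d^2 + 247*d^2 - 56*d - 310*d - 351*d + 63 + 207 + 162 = -56*d^3 + 359*d^2 - 717*d + 432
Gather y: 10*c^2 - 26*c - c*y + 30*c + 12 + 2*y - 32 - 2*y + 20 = 10*c^2 - c*y + 4*c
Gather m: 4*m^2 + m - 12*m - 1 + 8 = 4*m^2 - 11*m + 7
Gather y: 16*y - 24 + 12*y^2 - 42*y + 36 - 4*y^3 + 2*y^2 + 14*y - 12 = -4*y^3 + 14*y^2 - 12*y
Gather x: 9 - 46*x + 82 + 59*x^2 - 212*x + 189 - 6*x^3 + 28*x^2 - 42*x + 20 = -6*x^3 + 87*x^2 - 300*x + 300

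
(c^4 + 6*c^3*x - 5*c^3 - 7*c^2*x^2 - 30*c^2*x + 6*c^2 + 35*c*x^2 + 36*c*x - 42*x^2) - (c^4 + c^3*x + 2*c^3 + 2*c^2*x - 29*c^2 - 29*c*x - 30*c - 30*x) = 5*c^3*x - 7*c^3 - 7*c^2*x^2 - 32*c^2*x + 35*c^2 + 35*c*x^2 + 65*c*x + 30*c - 42*x^2 + 30*x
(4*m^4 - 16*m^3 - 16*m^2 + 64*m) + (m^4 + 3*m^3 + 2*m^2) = 5*m^4 - 13*m^3 - 14*m^2 + 64*m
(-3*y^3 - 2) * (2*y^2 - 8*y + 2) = -6*y^5 + 24*y^4 - 6*y^3 - 4*y^2 + 16*y - 4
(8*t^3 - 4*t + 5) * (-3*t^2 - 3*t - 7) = -24*t^5 - 24*t^4 - 44*t^3 - 3*t^2 + 13*t - 35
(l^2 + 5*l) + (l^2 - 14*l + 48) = 2*l^2 - 9*l + 48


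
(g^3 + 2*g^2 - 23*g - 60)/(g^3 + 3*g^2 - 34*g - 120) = (g^2 - 2*g - 15)/(g^2 - g - 30)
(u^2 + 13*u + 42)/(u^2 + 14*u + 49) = (u + 6)/(u + 7)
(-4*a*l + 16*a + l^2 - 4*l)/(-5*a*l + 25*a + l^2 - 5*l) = (4*a*l - 16*a - l^2 + 4*l)/(5*a*l - 25*a - l^2 + 5*l)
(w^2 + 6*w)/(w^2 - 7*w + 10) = w*(w + 6)/(w^2 - 7*w + 10)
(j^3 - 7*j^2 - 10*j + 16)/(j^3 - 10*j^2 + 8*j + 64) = (j - 1)/(j - 4)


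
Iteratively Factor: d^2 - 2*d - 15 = (d + 3)*(d - 5)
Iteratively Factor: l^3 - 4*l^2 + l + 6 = (l + 1)*(l^2 - 5*l + 6) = (l - 2)*(l + 1)*(l - 3)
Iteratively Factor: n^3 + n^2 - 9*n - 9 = (n - 3)*(n^2 + 4*n + 3) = (n - 3)*(n + 1)*(n + 3)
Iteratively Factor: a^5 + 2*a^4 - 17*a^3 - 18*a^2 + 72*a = (a)*(a^4 + 2*a^3 - 17*a^2 - 18*a + 72) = a*(a + 3)*(a^3 - a^2 - 14*a + 24) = a*(a + 3)*(a + 4)*(a^2 - 5*a + 6) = a*(a - 2)*(a + 3)*(a + 4)*(a - 3)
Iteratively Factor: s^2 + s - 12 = (s - 3)*(s + 4)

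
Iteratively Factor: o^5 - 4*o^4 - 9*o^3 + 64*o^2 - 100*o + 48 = (o - 3)*(o^4 - o^3 - 12*o^2 + 28*o - 16) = (o - 3)*(o + 4)*(o^3 - 5*o^2 + 8*o - 4) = (o - 3)*(o - 2)*(o + 4)*(o^2 - 3*o + 2) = (o - 3)*(o - 2)*(o - 1)*(o + 4)*(o - 2)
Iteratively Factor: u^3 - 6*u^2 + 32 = (u - 4)*(u^2 - 2*u - 8) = (u - 4)^2*(u + 2)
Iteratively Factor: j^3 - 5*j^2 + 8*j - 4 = (j - 1)*(j^2 - 4*j + 4) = (j - 2)*(j - 1)*(j - 2)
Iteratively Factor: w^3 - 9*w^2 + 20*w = (w)*(w^2 - 9*w + 20) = w*(w - 4)*(w - 5)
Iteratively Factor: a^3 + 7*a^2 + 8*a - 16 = (a + 4)*(a^2 + 3*a - 4) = (a + 4)^2*(a - 1)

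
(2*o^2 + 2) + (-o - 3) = 2*o^2 - o - 1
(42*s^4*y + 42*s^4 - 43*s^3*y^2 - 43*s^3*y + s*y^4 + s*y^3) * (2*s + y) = 84*s^5*y + 84*s^5 - 44*s^4*y^2 - 44*s^4*y - 43*s^3*y^3 - 43*s^3*y^2 + 2*s^2*y^4 + 2*s^2*y^3 + s*y^5 + s*y^4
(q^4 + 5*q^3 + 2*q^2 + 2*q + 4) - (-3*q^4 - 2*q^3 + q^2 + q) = 4*q^4 + 7*q^3 + q^2 + q + 4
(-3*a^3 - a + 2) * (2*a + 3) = -6*a^4 - 9*a^3 - 2*a^2 + a + 6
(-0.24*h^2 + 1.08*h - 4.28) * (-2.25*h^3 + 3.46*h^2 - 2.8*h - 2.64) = 0.54*h^5 - 3.2604*h^4 + 14.0388*h^3 - 17.1992*h^2 + 9.1328*h + 11.2992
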